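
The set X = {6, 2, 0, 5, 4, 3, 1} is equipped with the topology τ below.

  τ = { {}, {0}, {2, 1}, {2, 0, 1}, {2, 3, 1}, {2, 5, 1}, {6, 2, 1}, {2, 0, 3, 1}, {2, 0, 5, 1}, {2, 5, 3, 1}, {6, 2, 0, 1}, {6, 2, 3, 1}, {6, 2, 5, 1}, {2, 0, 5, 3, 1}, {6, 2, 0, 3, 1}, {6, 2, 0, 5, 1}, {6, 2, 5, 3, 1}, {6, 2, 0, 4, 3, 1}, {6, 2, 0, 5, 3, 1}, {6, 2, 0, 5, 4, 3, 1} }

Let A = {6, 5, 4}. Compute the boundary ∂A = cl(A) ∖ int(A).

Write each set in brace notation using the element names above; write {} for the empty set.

opens ⊆ A: {}; union → int = {}
complement {2, 0, 3, 1}; its interior {2, 0, 3, 1}; cl(A) = X∖{2, 0, 3, 1} = {6, 5, 4}
boundary = {6, 5, 4} ∖ {} = {6, 5, 4}

{6, 5, 4}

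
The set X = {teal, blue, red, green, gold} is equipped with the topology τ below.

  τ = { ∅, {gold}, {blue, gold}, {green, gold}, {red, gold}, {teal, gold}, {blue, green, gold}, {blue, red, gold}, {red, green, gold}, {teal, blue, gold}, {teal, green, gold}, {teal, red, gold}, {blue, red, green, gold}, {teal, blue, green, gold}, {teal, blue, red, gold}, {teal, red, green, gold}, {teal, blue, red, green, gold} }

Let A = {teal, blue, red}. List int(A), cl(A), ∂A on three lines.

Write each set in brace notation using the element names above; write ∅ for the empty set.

interior: largest open inside A is ∅ (from ∅)
cl via duality: int({green, gold}) = {green, gold}, so X∖{green, gold} = {teal, blue, red}
cl∖int = {teal, blue, red}

int(A) = ∅
cl(A)  = {teal, blue, red}
∂A     = {teal, blue, red}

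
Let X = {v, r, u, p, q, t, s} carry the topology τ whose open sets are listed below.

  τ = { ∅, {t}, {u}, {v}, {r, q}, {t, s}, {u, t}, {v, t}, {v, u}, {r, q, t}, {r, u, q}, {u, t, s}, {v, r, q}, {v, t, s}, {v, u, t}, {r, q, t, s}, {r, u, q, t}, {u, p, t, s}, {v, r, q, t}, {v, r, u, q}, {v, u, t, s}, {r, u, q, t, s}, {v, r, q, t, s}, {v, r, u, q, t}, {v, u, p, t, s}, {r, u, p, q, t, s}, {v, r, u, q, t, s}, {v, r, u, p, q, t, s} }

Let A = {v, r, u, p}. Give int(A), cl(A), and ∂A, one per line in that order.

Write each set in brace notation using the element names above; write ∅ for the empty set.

int(A) = {v, u}
cl(A)  = {v, r, u, p, q}
∂A     = {r, p, q}

open subsets of A: ∅, {v}, {u}, {v, u}; so int(A) = {v, u}
closure: X∖int(X∖A) = X∖{t, s} = {v, r, u, p, q}
∂A = {v, r, u, p, q} minus {v, u} = {r, p, q}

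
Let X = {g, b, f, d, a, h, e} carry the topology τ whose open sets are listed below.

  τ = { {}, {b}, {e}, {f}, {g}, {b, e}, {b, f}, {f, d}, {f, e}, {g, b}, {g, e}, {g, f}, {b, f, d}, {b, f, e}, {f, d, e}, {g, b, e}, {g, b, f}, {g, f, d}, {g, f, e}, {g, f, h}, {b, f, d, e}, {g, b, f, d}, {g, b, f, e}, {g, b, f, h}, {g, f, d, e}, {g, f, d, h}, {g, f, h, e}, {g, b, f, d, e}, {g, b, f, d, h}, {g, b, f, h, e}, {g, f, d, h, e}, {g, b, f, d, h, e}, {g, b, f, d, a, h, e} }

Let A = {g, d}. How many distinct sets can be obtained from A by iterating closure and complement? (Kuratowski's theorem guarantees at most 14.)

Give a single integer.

8

complement {b, f, a, h, e}; its interior {b, f, e}; cl(A) = X∖{b, f, e} = {g, d, a, h}
With k = closure, c = complement:
  1. A     = {g, d}
  2. kA    = {g, d, a, h}
  3. cA    = {b, f, a, h, e}
  4. ckA   = {b, f, e}
  5. kcA   = {b, f, d, a, h, e}
  6. ckcA  = {g}
  7. kckcA = {g, a, h}
  8. ckckcA = {b, f, d, e}
k, c of each give nothing new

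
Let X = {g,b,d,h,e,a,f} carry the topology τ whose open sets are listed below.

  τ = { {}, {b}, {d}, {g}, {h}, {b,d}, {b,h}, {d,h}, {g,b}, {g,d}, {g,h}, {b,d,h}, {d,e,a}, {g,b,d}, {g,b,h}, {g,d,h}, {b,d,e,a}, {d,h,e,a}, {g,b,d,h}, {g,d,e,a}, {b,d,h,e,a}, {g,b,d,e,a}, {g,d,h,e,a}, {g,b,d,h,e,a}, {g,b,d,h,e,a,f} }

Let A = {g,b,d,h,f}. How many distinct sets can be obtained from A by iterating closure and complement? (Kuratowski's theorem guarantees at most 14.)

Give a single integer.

6

closure: X∖int(X∖A) = X∖{} = {g,b,d,h,e,a,f}
Let k=closure and c=complement:
  1. A     = {g,b,d,h,f}
  2. kA    = {g,b,d,h,e,a,f}
  3. cA    = {e,a}
  4. ckA   = {}
  5. kcA   = {e,a,f}
  6. ckcA  = {g,b,d,h}
— saturated at 6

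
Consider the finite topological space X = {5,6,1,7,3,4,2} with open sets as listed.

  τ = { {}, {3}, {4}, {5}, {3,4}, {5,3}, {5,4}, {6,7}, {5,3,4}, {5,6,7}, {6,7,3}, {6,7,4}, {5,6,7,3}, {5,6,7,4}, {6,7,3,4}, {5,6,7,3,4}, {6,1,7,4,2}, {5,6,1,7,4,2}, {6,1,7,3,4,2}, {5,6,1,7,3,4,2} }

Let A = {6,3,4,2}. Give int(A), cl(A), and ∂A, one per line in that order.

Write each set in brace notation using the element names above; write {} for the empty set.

interior: largest open inside A is {3,4} (from {}, {4}, {3}, {3,4})
cl via duality: int({5,1,7}) = {5}, so X∖{5} = {6,1,7,3,4,2}
cl∖int = {6,1,7,2}

int(A) = {3,4}
cl(A)  = {6,1,7,3,4,2}
∂A     = {6,1,7,2}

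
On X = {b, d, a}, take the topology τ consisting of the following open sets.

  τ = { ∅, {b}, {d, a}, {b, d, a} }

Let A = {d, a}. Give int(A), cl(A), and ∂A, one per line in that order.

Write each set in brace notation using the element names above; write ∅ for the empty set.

int(A) = {d, a}
cl(A)  = {d, a}
∂A     = ∅

open subsets of A: ∅, {d, a}; so int(A) = {d, a}
closure: X∖int(X∖A) = X∖{b} = {d, a}
∂A = {d, a} minus {d, a} = ∅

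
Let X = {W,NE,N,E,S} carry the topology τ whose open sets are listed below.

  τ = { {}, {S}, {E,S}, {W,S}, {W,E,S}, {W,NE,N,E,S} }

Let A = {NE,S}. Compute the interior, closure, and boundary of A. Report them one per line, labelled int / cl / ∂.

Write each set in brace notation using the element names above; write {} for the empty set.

int(A) = {S}
cl(A)  = {W,NE,N,E,S}
∂A     = {W,NE,N,E}

opens ⊆ A: {}, {S}; union → int = {S}
complement {W,N,E}; its interior {}; cl(A) = X∖{} = {W,NE,N,E,S}
boundary = {W,NE,N,E,S} ∖ {S} = {W,NE,N,E}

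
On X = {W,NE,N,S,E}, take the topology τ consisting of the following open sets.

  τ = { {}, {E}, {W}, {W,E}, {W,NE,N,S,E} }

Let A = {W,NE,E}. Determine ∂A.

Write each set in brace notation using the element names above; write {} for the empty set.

{NE,N,S}

open subsets of A: {}, {E}, {W}, {W,E}; so int(A) = {W,E}
closure: X∖int(X∖A) = X∖{} = {W,NE,N,S,E}
∂A = {W,NE,N,S,E} minus {W,E} = {NE,N,S}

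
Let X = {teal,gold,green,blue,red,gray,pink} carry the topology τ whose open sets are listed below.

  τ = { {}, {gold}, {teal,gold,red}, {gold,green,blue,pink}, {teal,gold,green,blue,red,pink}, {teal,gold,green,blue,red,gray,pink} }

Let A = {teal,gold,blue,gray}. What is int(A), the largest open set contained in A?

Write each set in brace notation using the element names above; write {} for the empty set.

{gold}

open subsets of A: {}, {gold}; so int(A) = {gold}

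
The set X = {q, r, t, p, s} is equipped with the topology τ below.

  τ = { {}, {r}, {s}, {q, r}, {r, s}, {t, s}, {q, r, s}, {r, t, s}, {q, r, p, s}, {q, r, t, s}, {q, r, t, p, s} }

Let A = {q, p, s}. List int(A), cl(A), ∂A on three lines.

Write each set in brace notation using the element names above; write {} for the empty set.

int(A) = {s}
cl(A)  = {q, t, p, s}
∂A     = {q, t, p}

interior: largest open inside A is {s} (from {}, {s})
cl via duality: int({r, t}) = {r}, so X∖{r} = {q, t, p, s}
cl∖int = {q, t, p}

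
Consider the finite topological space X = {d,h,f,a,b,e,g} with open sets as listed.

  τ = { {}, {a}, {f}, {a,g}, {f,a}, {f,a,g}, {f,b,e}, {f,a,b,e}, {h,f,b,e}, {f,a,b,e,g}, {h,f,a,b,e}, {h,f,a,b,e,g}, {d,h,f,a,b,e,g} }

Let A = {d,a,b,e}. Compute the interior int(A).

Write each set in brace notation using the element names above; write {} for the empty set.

interior: largest open inside A is {a} (from {}, {a})

{a}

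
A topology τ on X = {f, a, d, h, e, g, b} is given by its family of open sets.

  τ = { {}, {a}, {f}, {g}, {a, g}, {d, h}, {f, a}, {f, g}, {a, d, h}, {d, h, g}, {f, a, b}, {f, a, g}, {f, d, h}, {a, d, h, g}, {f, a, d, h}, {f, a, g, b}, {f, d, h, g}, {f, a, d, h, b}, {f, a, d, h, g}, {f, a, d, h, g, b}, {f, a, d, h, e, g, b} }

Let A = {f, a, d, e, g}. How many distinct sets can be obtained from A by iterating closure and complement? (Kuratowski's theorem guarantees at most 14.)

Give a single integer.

X∖A={h, b}, int(X∖A)={}, hence cl(A)={f, a, d, h, e, g, b}
Orbit (k=closure, c=complement):
  1. A     = {f, a, d, e, g}
  2. kA    = {f, a, d, h, e, g, b}
  3. cA    = {h, b}
  4. ckA   = {}
  5. kcA   = {d, h, e, b}
  6. ckcA  = {f, a, g}
  7. kckcA = {f, a, e, g, b}
  8. ckckcA = {d, h}
  9. kckckcA = {d, h, e}
  10. ckckckcA = {f, a, g, b}
(closed under both — stop)

10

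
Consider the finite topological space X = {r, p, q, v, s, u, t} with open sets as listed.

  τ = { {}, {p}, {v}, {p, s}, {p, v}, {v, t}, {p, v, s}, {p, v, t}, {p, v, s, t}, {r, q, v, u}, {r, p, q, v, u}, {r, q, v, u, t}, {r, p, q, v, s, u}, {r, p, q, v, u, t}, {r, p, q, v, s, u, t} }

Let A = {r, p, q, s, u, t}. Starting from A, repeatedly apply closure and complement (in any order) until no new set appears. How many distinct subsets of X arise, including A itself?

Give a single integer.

cl via duality: int({v}) = {v}, so X∖{v} = {r, p, q, s, u, t}
Write k for closure, c for complement:
  1. A     = {r, p, q, s, u, t}
  2. cA    = {v}
  3. kcA   = {r, q, v, u, t}
  4. ckcA  = {p, s}
applying k or c yields no new set

4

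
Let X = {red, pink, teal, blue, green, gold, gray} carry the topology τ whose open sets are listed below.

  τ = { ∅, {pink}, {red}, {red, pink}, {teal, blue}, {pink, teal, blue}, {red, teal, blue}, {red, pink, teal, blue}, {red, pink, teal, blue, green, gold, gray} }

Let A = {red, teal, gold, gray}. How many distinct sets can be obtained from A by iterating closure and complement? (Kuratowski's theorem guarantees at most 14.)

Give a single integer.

closure: X∖int(X∖A) = X∖{pink} = {red, teal, blue, green, gold, gray}
Let k=closure and c=complement:
  1. A     = {red, teal, gold, gray}
  2. kA    = {red, teal, blue, green, gold, gray}
  3. cA    = {pink, blue, green}
  4. ckA   = {pink}
  5. kcA   = {pink, teal, blue, green, gold, gray}
  6. kckA  = {pink, green, gold, gray}
  7. ckcA  = {red}
  8. ckckA = {red, teal, blue}
  9. kckcA = {red, green, gold, gray}
  10. ckckcA = {pink, teal, blue}
— saturated at 10

10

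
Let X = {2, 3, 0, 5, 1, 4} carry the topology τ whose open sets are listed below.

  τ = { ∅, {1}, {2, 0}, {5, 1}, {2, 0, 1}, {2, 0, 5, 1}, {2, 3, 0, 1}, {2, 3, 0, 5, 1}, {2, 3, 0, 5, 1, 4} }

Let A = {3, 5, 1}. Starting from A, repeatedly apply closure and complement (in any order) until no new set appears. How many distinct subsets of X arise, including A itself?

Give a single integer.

cl via duality: int({2, 0, 4}) = {2, 0}, so X∖{2, 0} = {3, 5, 1, 4}
Write k for closure, c for complement:
  1. A     = {3, 5, 1}
  2. kA    = {3, 5, 1, 4}
  3. cA    = {2, 0, 4}
  4. ckA   = {2, 0}
  5. kcA   = {2, 3, 0, 4}
  6. ckcA  = {5, 1}
applying k or c yields no new set

6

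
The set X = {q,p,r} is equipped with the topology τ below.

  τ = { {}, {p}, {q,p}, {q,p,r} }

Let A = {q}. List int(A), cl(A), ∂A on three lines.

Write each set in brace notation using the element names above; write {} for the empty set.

interior: largest open inside A is {} (from {})
cl via duality: int({p,r}) = {p}, so X∖{p} = {q,r}
cl∖int = {q,r}

int(A) = {}
cl(A)  = {q,r}
∂A     = {q,r}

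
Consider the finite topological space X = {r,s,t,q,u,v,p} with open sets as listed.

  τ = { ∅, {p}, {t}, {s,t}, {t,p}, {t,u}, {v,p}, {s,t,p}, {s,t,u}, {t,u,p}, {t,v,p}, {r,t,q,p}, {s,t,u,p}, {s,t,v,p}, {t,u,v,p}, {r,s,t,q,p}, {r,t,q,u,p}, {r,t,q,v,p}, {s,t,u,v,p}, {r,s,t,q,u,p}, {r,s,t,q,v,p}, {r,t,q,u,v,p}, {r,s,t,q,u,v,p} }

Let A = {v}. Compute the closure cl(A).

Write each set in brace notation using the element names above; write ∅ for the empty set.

{v}

complement {r,s,t,q,u,p}; its interior {r,s,t,q,u,p}; cl(A) = X∖{r,s,t,q,u,p} = {v}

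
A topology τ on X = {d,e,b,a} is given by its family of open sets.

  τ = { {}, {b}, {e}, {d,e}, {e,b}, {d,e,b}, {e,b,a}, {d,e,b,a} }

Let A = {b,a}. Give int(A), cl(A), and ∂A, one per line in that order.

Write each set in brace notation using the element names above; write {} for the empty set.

open subsets of A: {}, {b}; so int(A) = {b}
closure: X∖int(X∖A) = X∖{d,e} = {b,a}
∂A = {b,a} minus {b} = {a}

int(A) = {b}
cl(A)  = {b,a}
∂A     = {a}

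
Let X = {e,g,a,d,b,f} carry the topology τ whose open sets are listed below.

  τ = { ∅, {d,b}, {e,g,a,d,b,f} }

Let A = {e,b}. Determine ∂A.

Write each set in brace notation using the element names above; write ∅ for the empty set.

U open, U⊆A: ∅. int(A) = ⋃ = ∅
X∖A={g,a,d,f}, int(X∖A)=∅, hence cl(A)={e,g,a,d,b,f}
∂A: remove int from cl → {e,g,a,d,b,f}

{e,g,a,d,b,f}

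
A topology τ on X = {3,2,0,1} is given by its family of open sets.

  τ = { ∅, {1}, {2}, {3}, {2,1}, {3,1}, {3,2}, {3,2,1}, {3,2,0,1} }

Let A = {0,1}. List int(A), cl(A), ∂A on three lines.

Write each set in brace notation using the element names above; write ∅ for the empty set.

int(A) = {1}
cl(A)  = {0,1}
∂A     = {0}

opens ⊆ A: ∅, {1}; union → int = {1}
complement {3,2}; its interior {3,2}; cl(A) = X∖{3,2} = {0,1}
boundary = {0,1} ∖ {1} = {0}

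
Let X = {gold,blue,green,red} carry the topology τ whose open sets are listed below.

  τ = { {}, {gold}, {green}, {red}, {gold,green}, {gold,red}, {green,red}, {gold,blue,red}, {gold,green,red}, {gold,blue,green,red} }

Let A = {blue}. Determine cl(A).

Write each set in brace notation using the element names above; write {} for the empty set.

X∖A={gold,green,red}, int(X∖A)={gold,green,red}, hence cl(A)={blue}

{blue}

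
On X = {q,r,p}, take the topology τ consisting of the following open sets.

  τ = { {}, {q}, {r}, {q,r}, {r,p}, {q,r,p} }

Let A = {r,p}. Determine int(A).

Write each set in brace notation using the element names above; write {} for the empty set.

opens ⊆ A: {}, {r}, {r,p}; union → int = {r,p}

{r,p}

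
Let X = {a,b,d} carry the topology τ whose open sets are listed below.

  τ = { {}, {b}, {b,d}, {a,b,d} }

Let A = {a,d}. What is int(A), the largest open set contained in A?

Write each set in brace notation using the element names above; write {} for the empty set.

{}

opens ⊆ A: {}; union → int = {}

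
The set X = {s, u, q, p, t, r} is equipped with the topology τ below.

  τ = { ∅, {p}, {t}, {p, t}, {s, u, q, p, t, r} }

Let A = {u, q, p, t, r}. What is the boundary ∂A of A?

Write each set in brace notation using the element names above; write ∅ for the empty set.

{s, u, q, r}

U open, U⊆A: ∅, {t}, {p}, {p, t}. int(A) = ⋃ = {p, t}
X∖A={s}, int(X∖A)=∅, hence cl(A)={s, u, q, p, t, r}
∂A: remove int from cl → {s, u, q, r}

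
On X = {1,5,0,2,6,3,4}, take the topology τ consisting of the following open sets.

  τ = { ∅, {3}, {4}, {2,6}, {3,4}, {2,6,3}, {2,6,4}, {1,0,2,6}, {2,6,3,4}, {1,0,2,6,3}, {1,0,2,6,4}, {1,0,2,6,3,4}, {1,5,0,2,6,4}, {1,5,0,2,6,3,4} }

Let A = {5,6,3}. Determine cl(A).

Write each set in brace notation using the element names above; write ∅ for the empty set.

closure: X∖int(X∖A) = X∖{4} = {1,5,0,2,6,3}

{1,5,0,2,6,3}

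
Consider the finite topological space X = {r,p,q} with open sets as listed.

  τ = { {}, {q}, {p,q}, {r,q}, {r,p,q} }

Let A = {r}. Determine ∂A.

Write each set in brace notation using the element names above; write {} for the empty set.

interior: largest open inside A is {} (from {})
cl via duality: int({p,q}) = {p,q}, so X∖{p,q} = {r}
cl∖int = {r}

{r}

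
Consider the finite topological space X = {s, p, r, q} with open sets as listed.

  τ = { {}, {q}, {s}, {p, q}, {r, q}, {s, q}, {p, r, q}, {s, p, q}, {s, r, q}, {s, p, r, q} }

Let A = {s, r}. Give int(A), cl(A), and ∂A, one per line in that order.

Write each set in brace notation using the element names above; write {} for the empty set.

U open, U⊆A: {}, {s}. int(A) = ⋃ = {s}
X∖A={p, q}, int(X∖A)={p, q}, hence cl(A)={s, r}
∂A: remove int from cl → {r}

int(A) = {s}
cl(A)  = {s, r}
∂A     = {r}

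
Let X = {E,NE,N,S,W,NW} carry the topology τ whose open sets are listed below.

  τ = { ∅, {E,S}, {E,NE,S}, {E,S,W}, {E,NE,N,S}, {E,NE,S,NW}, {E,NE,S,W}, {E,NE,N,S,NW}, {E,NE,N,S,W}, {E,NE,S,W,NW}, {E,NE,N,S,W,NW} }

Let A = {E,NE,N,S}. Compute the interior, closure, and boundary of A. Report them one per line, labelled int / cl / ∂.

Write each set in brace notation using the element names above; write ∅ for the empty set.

int(A) = {E,NE,N,S}
cl(A)  = {E,NE,N,S,W,NW}
∂A     = {W,NW}

interior: largest open inside A is {E,NE,N,S} (from ∅, {E,S}, {E,NE,S}, {E,NE,N,S})
cl via duality: int({W,NW}) = ∅, so X∖∅ = {E,NE,N,S,W,NW}
cl∖int = {W,NW}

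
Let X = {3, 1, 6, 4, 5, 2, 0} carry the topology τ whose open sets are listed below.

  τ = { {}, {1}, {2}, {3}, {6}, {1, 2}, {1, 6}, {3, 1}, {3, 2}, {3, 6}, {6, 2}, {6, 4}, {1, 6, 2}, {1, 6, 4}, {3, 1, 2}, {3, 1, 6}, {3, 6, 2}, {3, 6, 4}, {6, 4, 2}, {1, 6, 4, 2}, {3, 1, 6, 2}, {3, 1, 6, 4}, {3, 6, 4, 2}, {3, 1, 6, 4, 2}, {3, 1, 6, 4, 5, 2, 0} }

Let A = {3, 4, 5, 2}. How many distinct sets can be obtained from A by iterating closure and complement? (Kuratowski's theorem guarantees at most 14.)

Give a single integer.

8

complement {1, 6, 0}; its interior {1, 6}; cl(A) = X∖{1, 6} = {3, 4, 5, 2, 0}
With k = closure, c = complement:
  1. A     = {3, 4, 5, 2}
  2. kA    = {3, 4, 5, 2, 0}
  3. cA    = {1, 6, 0}
  4. ckA   = {1, 6}
  5. kcA   = {1, 6, 4, 5, 0}
  6. ckcA  = {3, 2}
  7. kckcA = {3, 5, 2, 0}
  8. ckckcA = {1, 6, 4}
k, c of each give nothing new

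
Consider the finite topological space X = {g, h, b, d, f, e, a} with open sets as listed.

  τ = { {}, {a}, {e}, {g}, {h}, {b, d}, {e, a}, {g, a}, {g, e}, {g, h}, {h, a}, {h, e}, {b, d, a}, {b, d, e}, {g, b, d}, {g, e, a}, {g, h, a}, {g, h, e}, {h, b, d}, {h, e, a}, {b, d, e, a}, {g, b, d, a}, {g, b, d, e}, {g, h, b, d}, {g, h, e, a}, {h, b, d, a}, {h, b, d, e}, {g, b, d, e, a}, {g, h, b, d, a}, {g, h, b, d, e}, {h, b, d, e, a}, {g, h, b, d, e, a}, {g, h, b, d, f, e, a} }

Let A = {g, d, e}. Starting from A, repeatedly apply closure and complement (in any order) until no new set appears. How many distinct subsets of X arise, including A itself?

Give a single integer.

10

cl via duality: int({h, b, f, a}) = {h, a}, so X∖{h, a} = {g, b, d, f, e}
Write k for closure, c for complement:
  1. A     = {g, d, e}
  2. kA    = {g, b, d, f, e}
  3. cA    = {h, b, f, a}
  4. ckA   = {h, a}
  5. kcA   = {h, b, d, f, a}
  6. kckA  = {h, f, a}
  7. ckcA  = {g, e}
  8. ckckA = {g, b, d, e}
  9. kckcA = {g, f, e}
  10. ckckcA = {h, b, d, a}
applying k or c yields no new set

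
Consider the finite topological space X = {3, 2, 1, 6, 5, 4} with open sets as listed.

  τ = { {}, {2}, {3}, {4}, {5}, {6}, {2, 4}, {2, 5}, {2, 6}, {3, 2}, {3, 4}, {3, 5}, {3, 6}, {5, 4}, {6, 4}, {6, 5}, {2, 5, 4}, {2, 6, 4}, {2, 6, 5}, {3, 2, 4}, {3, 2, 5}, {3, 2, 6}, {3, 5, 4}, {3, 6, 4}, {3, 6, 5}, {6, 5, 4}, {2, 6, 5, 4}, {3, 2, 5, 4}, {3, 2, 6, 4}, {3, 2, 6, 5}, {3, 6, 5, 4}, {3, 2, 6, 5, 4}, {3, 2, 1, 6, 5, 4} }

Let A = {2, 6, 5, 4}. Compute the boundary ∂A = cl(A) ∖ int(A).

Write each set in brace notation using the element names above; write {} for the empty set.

{1}

open subsets of A: {}, {6}, {2}, {4}, {5}, {2, 4}, {5, 4}, {2, 6}, {2, 5}, {6, 5}, {6, 4}, {2, 6, 5}, {6, 5, 4}, {2, 5, 4}, {2, 6, 4}, {2, 6, 5, 4}; so int(A) = {2, 6, 5, 4}
closure: X∖int(X∖A) = X∖{3} = {2, 1, 6, 5, 4}
∂A = {2, 1, 6, 5, 4} minus {2, 6, 5, 4} = {1}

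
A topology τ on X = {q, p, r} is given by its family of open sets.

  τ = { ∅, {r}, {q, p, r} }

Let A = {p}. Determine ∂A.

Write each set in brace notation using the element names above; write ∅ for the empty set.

{q, p}

opens ⊆ A: ∅; union → int = ∅
complement {q, r}; its interior {r}; cl(A) = X∖{r} = {q, p}
boundary = {q, p} ∖ ∅ = {q, p}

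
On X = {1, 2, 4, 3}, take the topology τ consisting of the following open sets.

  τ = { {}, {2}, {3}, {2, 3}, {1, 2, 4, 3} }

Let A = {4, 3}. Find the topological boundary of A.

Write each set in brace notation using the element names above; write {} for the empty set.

{1, 4}

open subsets of A: {}, {3}; so int(A) = {3}
closure: X∖int(X∖A) = X∖{2} = {1, 4, 3}
∂A = {1, 4, 3} minus {3} = {1, 4}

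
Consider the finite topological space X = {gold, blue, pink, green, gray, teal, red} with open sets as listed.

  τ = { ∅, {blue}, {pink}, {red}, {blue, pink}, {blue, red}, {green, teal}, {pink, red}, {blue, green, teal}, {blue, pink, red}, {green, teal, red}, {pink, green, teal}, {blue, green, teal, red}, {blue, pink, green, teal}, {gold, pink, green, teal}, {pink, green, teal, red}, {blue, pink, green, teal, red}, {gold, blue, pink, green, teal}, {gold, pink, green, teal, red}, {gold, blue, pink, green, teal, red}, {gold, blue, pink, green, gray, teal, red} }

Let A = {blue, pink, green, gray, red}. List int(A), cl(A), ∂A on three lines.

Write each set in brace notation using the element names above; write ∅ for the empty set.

interior: largest open inside A is {blue, pink, red} (from ∅, {pink}, {red}, {blue}, {pink, red}, {blue, pink}, {blue, red}, {blue, pink, red})
cl via duality: int({gold, teal}) = ∅, so X∖∅ = {gold, blue, pink, green, gray, teal, red}
cl∖int = {gold, green, gray, teal}

int(A) = {blue, pink, red}
cl(A)  = {gold, blue, pink, green, gray, teal, red}
∂A     = {gold, green, gray, teal}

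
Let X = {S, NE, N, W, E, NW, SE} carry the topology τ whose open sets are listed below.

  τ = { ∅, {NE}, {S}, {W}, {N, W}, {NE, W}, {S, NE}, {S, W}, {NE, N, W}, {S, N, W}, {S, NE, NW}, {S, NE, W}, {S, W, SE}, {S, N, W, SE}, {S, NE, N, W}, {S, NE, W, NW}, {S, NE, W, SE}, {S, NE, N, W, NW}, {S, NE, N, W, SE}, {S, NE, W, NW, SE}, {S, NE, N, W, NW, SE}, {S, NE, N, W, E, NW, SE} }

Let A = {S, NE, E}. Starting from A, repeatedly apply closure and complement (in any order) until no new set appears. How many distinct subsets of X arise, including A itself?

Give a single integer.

complement {N, W, NW, SE}; its interior {N, W}; cl(A) = X∖{N, W} = {S, NE, E, NW, SE}
With k = closure, c = complement:
  1. A     = {S, NE, E}
  2. kA    = {S, NE, E, NW, SE}
  3. cA    = {N, W, NW, SE}
  4. ckA   = {N, W}
  5. kcA   = {N, W, E, NW, SE}
  6. kckA  = {N, W, E, SE}
  7. ckcA  = {S, NE}
  8. ckckA = {S, NE, NW}
k, c of each give nothing new

8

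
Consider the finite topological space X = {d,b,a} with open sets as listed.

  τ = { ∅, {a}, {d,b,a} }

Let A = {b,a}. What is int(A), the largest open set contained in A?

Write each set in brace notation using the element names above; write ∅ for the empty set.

opens ⊆ A: ∅, {a}; union → int = {a}

{a}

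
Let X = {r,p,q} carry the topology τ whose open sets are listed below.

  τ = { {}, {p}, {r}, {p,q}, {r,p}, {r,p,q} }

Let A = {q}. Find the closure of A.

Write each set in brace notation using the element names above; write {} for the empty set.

{q}

cl via duality: int({r,p}) = {r,p}, so X∖{r,p} = {q}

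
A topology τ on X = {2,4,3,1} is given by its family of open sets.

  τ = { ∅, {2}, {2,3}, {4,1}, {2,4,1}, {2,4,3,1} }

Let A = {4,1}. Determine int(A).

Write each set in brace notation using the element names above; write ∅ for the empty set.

open subsets of A: ∅, {4,1}; so int(A) = {4,1}

{4,1}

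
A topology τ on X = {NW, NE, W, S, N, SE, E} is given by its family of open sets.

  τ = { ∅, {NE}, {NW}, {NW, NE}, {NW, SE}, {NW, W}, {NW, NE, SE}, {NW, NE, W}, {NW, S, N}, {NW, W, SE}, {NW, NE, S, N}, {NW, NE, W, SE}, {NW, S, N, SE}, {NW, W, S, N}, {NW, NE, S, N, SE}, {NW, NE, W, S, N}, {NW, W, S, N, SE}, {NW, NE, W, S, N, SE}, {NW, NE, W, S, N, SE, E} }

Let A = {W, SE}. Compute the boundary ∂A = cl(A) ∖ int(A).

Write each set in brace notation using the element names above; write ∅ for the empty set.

open subsets of A: ∅; so int(A) = ∅
closure: X∖int(X∖A) = X∖{NW, NE, S, N} = {W, SE, E}
∂A = {W, SE, E} minus ∅ = {W, SE, E}

{W, SE, E}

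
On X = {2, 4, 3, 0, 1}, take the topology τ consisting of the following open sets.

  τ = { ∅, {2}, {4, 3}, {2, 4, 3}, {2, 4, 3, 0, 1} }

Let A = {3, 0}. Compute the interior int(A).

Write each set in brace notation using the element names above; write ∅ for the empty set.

∅

opens ⊆ A: ∅; union → int = ∅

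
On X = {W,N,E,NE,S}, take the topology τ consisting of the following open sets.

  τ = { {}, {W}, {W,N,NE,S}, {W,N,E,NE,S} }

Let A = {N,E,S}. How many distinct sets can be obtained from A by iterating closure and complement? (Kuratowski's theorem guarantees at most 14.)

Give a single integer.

6

cl via duality: int({W,NE}) = {W}, so X∖{W} = {N,E,NE,S}
Write k for closure, c for complement:
  1. A     = {N,E,S}
  2. kA    = {N,E,NE,S}
  3. cA    = {W,NE}
  4. ckA   = {W}
  5. kcA   = {W,N,E,NE,S}
  6. ckcA  = {}
applying k or c yields no new set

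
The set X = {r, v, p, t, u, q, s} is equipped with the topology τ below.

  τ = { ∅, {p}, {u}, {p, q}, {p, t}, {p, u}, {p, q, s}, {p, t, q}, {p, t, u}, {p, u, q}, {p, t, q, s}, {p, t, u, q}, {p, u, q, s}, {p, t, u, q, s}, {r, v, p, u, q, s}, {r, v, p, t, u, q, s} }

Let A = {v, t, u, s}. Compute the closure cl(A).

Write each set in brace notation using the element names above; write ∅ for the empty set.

{r, v, t, u, s}

cl via duality: int({r, p, q}) = {p, q}, so X∖{p, q} = {r, v, t, u, s}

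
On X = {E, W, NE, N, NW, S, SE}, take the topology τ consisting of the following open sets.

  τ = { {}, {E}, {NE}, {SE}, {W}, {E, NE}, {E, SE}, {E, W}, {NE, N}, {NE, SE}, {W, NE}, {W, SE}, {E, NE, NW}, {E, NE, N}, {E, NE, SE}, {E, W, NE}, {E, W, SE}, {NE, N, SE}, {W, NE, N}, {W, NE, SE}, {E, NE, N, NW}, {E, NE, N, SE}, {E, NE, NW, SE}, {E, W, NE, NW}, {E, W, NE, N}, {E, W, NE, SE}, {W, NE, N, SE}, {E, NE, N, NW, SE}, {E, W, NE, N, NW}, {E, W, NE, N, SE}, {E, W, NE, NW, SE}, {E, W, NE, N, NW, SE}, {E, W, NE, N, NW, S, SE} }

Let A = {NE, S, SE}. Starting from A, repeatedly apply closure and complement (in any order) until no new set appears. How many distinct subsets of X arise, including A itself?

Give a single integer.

8

complement {E, W, N, NW}; its interior {E, W}; cl(A) = X∖{E, W} = {NE, N, NW, S, SE}
With k = closure, c = complement:
  1. A     = {NE, S, SE}
  2. kA    = {NE, N, NW, S, SE}
  3. cA    = {E, W, N, NW}
  4. ckA   = {E, W}
  5. kcA   = {E, W, N, NW, S}
  6. kckA  = {E, W, NW, S}
  7. ckcA  = {NE, SE}
  8. ckckA = {NE, N, SE}
k, c of each give nothing new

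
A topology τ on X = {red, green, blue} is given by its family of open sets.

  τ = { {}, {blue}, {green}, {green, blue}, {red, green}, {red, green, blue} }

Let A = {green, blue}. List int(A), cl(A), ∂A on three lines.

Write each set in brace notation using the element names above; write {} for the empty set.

int(A) = {green, blue}
cl(A)  = {red, green, blue}
∂A     = {red}

open subsets of A: {}, {blue}, {green}, {green, blue}; so int(A) = {green, blue}
closure: X∖int(X∖A) = X∖{} = {red, green, blue}
∂A = {red, green, blue} minus {green, blue} = {red}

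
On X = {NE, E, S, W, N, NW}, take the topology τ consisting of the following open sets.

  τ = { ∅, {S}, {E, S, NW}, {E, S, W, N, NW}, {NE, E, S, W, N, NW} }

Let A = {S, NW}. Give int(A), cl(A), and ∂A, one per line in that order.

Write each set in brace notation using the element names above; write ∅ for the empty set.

int(A) = {S}
cl(A)  = {NE, E, S, W, N, NW}
∂A     = {NE, E, W, N, NW}

open subsets of A: ∅, {S}; so int(A) = {S}
closure: X∖int(X∖A) = X∖∅ = {NE, E, S, W, N, NW}
∂A = {NE, E, S, W, N, NW} minus {S} = {NE, E, W, N, NW}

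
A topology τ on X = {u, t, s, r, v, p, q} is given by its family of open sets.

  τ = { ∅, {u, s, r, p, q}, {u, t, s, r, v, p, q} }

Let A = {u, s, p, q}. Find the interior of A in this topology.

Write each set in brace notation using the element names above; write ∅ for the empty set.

∅

opens ⊆ A: ∅; union → int = ∅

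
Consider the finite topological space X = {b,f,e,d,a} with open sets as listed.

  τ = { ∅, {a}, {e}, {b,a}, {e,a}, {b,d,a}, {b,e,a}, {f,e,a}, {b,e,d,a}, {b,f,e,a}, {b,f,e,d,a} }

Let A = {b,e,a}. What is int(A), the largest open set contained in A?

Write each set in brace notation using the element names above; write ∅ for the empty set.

{b,e,a}

interior: largest open inside A is {b,e,a} (from ∅, {e}, {a}, {b,a}, {e,a}, {b,e,a})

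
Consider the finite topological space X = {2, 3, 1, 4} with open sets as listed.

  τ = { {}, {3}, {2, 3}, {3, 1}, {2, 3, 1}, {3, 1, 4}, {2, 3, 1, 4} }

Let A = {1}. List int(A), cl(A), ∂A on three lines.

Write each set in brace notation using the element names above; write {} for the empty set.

int(A) = {}
cl(A)  = {1, 4}
∂A     = {1, 4}

open subsets of A: {}; so int(A) = {}
closure: X∖int(X∖A) = X∖{2, 3} = {1, 4}
∂A = {1, 4} minus {} = {1, 4}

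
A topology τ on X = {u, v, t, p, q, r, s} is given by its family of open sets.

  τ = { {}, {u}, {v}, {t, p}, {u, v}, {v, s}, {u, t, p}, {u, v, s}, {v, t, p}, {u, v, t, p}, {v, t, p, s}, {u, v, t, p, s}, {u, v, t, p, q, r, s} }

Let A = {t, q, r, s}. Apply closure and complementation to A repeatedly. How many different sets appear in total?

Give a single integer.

X∖A={u, v, p}, int(X∖A)={u, v}, hence cl(A)={t, p, q, r, s}
Orbit (k=closure, c=complement):
  1. A     = {t, q, r, s}
  2. kA    = {t, p, q, r, s}
  3. cA    = {u, v, p}
  4. ckA   = {u, v}
  5. kcA   = {u, v, t, p, q, r, s}
  6. kckA  = {u, v, q, r, s}
  7. ckcA  = {}
  8. ckckA = {t, p}
  9. kckckA = {t, p, q, r}
  10. ckckckA = {u, v, s}
(closed under both — stop)

10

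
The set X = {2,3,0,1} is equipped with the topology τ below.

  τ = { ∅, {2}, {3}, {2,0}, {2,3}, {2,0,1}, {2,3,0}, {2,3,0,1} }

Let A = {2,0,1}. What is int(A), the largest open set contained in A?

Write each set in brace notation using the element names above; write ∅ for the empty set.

interior: largest open inside A is {2,0,1} (from ∅, {2}, {2,0}, {2,0,1})

{2,0,1}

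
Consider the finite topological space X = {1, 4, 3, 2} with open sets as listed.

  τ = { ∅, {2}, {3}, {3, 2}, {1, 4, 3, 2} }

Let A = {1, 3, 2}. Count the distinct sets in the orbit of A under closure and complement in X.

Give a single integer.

X∖A={4}, int(X∖A)=∅, hence cl(A)={1, 4, 3, 2}
Orbit (k=closure, c=complement):
  1. A     = {1, 3, 2}
  2. kA    = {1, 4, 3, 2}
  3. cA    = {4}
  4. ckA   = ∅
  5. kcA   = {1, 4}
  6. ckcA  = {3, 2}
(closed under both — stop)

6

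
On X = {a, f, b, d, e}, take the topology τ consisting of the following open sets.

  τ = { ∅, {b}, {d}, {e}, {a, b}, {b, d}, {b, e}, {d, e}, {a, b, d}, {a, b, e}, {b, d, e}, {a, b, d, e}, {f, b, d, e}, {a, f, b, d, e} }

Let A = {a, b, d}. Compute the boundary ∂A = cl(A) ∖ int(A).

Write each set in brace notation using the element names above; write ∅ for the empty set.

open subsets of A: ∅, {b}, {d}, {a, b}, {b, d}, {a, b, d}; so int(A) = {a, b, d}
closure: X∖int(X∖A) = X∖{e} = {a, f, b, d}
∂A = {a, f, b, d} minus {a, b, d} = {f}

{f}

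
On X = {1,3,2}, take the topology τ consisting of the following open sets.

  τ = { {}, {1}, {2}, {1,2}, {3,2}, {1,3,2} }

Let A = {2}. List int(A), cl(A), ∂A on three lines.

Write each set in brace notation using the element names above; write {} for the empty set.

int(A) = {2}
cl(A)  = {3,2}
∂A     = {3}

interior: largest open inside A is {2} (from {}, {2})
cl via duality: int({1,3}) = {1}, so X∖{1} = {3,2}
cl∖int = {3}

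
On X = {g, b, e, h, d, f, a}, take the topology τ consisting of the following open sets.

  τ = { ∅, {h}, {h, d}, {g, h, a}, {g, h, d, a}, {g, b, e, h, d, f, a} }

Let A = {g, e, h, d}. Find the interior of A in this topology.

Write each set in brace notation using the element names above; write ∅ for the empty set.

{h, d}

opens ⊆ A: ∅, {h}, {h, d}; union → int = {h, d}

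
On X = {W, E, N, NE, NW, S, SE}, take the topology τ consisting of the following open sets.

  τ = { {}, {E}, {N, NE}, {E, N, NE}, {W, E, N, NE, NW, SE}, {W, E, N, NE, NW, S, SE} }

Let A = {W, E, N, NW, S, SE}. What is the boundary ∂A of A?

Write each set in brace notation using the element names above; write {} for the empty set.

U open, U⊆A: {}, {E}. int(A) = ⋃ = {E}
X∖A={NE}, int(X∖A)={}, hence cl(A)={W, E, N, NE, NW, S, SE}
∂A: remove int from cl → {W, N, NE, NW, S, SE}

{W, N, NE, NW, S, SE}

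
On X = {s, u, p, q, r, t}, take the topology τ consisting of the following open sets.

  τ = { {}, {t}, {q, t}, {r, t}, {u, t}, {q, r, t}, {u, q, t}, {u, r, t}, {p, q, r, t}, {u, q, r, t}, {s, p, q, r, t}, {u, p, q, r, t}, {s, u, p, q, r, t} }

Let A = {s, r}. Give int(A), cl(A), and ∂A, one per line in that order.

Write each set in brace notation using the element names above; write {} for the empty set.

int(A) = {}
cl(A)  = {s, p, r}
∂A     = {s, p, r}

open subsets of A: {}; so int(A) = {}
closure: X∖int(X∖A) = X∖{u, q, t} = {s, p, r}
∂A = {s, p, r} minus {} = {s, p, r}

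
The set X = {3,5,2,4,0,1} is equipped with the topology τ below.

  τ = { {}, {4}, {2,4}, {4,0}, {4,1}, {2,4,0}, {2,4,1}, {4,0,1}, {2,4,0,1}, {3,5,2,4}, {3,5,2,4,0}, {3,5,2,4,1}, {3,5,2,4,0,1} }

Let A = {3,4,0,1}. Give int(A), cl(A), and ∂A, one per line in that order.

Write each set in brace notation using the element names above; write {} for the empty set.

int(A) = {4,0,1}
cl(A)  = {3,5,2,4,0,1}
∂A     = {3,5,2}

U open, U⊆A: {}, {4}, {4,0}, {4,1}, {4,0,1}. int(A) = ⋃ = {4,0,1}
X∖A={5,2}, int(X∖A)={}, hence cl(A)={3,5,2,4,0,1}
∂A: remove int from cl → {3,5,2}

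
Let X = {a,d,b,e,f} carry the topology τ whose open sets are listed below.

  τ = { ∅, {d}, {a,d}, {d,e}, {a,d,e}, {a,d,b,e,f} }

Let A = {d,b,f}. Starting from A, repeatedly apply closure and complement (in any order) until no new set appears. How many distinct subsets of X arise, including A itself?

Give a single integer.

complement {a,e}; its interior ∅; cl(A) = X∖∅ = {a,d,b,e,f}
With k = closure, c = complement:
  1. A     = {d,b,f}
  2. kA    = {a,d,b,e,f}
  3. cA    = {a,e}
  4. ckA   = ∅
  5. kcA   = {a,b,e,f}
  6. ckcA  = {d}
k, c of each give nothing new

6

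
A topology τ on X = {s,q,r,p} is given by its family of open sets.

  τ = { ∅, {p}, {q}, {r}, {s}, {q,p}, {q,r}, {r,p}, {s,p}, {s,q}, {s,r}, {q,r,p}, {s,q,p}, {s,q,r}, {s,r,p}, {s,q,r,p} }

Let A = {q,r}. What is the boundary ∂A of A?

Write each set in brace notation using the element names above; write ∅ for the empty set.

∅

open subsets of A: ∅, {q}, {r}, {q,r}; so int(A) = {q,r}
closure: X∖int(X∖A) = X∖{s,p} = {q,r}
∂A = {q,r} minus {q,r} = ∅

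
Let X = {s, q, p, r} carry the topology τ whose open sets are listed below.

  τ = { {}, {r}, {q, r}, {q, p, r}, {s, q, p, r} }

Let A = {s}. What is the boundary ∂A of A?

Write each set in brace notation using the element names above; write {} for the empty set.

{s}

open subsets of A: {}; so int(A) = {}
closure: X∖int(X∖A) = X∖{q, p, r} = {s}
∂A = {s} minus {} = {s}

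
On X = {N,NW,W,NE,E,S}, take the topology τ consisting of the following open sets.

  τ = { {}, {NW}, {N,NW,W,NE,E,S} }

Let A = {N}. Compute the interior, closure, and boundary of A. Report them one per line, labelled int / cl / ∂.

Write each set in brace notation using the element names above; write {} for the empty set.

int(A) = {}
cl(A)  = {N,W,NE,E,S}
∂A     = {N,W,NE,E,S}

U open, U⊆A: {}. int(A) = ⋃ = {}
X∖A={NW,W,NE,E,S}, int(X∖A)={NW}, hence cl(A)={N,W,NE,E,S}
∂A: remove int from cl → {N,W,NE,E,S}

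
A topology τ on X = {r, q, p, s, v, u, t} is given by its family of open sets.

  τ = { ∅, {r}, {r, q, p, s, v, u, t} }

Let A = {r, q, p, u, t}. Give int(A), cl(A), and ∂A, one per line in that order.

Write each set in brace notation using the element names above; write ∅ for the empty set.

U open, U⊆A: ∅, {r}. int(A) = ⋃ = {r}
X∖A={s, v}, int(X∖A)=∅, hence cl(A)={r, q, p, s, v, u, t}
∂A: remove int from cl → {q, p, s, v, u, t}

int(A) = {r}
cl(A)  = {r, q, p, s, v, u, t}
∂A     = {q, p, s, v, u, t}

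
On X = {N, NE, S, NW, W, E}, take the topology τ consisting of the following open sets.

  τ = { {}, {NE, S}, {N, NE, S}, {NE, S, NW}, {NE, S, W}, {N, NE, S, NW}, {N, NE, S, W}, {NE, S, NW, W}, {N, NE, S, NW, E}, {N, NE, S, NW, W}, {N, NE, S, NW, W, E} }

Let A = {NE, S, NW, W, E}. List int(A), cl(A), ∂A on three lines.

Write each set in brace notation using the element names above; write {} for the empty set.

int(A) = {NE, S, NW, W}
cl(A)  = {N, NE, S, NW, W, E}
∂A     = {N, E}

open subsets of A: {}, {NE, S}, {NE, S, NW}, {NE, S, W}, {NE, S, NW, W}; so int(A) = {NE, S, NW, W}
closure: X∖int(X∖A) = X∖{} = {N, NE, S, NW, W, E}
∂A = {N, NE, S, NW, W, E} minus {NE, S, NW, W} = {N, E}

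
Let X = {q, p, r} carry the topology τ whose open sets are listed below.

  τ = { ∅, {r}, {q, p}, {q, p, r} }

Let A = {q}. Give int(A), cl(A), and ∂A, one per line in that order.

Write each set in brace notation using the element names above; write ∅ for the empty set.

int(A) = ∅
cl(A)  = {q, p}
∂A     = {q, p}

opens ⊆ A: ∅; union → int = ∅
complement {p, r}; its interior {r}; cl(A) = X∖{r} = {q, p}
boundary = {q, p} ∖ ∅ = {q, p}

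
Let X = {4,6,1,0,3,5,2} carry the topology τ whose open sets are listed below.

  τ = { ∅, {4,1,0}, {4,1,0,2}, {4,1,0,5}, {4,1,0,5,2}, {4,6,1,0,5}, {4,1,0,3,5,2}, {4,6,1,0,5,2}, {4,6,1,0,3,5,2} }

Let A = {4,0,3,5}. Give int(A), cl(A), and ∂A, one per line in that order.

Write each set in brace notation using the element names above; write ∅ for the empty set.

open subsets of A: ∅; so int(A) = ∅
closure: X∖int(X∖A) = X∖∅ = {4,6,1,0,3,5,2}
∂A = {4,6,1,0,3,5,2} minus ∅ = {4,6,1,0,3,5,2}

int(A) = ∅
cl(A)  = {4,6,1,0,3,5,2}
∂A     = {4,6,1,0,3,5,2}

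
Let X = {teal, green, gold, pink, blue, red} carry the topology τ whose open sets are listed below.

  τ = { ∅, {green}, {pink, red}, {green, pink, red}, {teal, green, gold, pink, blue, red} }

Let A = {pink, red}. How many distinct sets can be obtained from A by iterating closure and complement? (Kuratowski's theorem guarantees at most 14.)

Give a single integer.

4

closure: X∖int(X∖A) = X∖{green} = {teal, gold, pink, blue, red}
Let k=closure and c=complement:
  1. A     = {pink, red}
  2. kA    = {teal, gold, pink, blue, red}
  3. cA    = {teal, green, gold, blue}
  4. ckA   = {green}
— saturated at 4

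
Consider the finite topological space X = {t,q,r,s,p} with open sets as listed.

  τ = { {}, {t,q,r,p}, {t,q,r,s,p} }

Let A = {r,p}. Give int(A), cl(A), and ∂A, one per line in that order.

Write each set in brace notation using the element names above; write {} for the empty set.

int(A) = {}
cl(A)  = {t,q,r,s,p}
∂A     = {t,q,r,s,p}

opens ⊆ A: {}; union → int = {}
complement {t,q,s}; its interior {}; cl(A) = X∖{} = {t,q,r,s,p}
boundary = {t,q,r,s,p} ∖ {} = {t,q,r,s,p}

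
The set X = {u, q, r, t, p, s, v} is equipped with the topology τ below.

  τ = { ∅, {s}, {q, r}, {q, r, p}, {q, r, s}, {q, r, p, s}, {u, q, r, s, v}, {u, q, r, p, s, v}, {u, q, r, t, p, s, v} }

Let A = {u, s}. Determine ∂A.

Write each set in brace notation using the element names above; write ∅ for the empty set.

{u, t, v}

interior: largest open inside A is {s} (from ∅, {s})
cl via duality: int({q, r, t, p, v}) = {q, r, p}, so X∖{q, r, p} = {u, t, s, v}
cl∖int = {u, t, v}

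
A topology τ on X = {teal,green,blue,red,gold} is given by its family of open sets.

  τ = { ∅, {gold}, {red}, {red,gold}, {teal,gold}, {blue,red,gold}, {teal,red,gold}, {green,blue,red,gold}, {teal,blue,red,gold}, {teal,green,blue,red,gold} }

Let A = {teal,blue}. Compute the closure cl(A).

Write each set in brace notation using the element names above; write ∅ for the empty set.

X∖A={green,red,gold}, int(X∖A)={red,gold}, hence cl(A)={teal,green,blue}

{teal,green,blue}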